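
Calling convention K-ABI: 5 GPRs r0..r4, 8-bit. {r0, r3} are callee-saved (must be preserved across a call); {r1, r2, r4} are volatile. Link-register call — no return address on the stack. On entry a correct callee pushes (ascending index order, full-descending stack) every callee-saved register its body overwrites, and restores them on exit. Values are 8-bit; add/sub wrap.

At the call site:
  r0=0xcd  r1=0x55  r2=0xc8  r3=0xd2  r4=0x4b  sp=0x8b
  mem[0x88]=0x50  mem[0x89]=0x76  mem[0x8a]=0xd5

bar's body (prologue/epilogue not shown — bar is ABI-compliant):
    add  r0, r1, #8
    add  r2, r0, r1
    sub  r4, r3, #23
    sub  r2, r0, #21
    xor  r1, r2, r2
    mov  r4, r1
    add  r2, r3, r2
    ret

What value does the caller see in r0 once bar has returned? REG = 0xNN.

prologue: push r0 -> mem[0x8a]=0xcd, sp=0x8a
body[0] add  r0, r1, #8 -> r0=0x5d
body[1] add  r2, r0, r1 -> r2=0xb2
body[2] sub  r4, r3, #23 -> r4=0xbb
body[3] sub  r2, r0, #21 -> r2=0x48
body[4] xor  r1, r2, r2 -> r1=0x00
body[5] mov  r4, r1 -> r4=0x00
body[6] add  r2, r3, r2 -> r2=0x1a
epilogue: pop r0=0xcd, sp=0x8b
r0 is callee-saved -> restored

REG = 0xcd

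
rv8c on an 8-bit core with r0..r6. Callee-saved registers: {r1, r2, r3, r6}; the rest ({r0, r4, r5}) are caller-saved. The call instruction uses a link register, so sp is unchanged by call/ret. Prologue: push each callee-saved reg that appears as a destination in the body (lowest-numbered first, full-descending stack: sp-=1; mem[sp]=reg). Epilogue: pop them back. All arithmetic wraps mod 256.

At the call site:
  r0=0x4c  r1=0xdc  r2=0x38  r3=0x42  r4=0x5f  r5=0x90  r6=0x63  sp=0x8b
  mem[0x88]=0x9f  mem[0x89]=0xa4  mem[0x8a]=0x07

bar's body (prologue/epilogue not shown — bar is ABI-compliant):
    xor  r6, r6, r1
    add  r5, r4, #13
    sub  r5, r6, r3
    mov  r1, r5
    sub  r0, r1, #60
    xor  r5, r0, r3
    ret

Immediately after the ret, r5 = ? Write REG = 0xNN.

REG = 0x03

prologue: push r1 → mem[0x8a]=0xdc, sp=0x8a
prologue: push r6 → mem[0x89]=0x63, sp=0x89
body[0] xor  r6, r6, r1 → r6=0xbf
body[1] add  r5, r4, #13 → r5=0x6c
body[2] sub  r5, r6, r3 → r5=0x7d
body[3] mov  r1, r5 → r1=0x7d
body[4] sub  r0, r1, #60 → r0=0x41
body[5] xor  r5, r0, r3 → r5=0x03
epilogue: pop r6=0x63, sp=0x8a
epilogue: pop r1=0xdc, sp=0x8b
r5 is caller-saved → body value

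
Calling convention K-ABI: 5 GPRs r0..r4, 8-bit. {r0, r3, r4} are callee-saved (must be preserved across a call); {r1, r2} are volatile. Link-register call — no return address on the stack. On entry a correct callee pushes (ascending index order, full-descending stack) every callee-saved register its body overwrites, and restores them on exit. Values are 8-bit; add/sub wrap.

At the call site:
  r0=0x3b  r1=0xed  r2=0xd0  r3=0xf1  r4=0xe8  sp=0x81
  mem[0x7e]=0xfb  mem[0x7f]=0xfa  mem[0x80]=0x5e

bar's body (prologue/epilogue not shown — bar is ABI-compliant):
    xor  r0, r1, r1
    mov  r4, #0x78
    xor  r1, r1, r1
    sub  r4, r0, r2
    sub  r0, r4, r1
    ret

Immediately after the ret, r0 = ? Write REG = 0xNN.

REG = 0x3b

prologue: push r0 -> mem[0x80]=0x3b, sp=0x80
prologue: push r4 -> mem[0x7f]=0xe8, sp=0x7f
body[0] xor  r0, r1, r1 -> r0=0x00
body[1] mov  r4, #0x78 -> r4=0x78
body[2] xor  r1, r1, r1 -> r1=0x00
body[3] sub  r4, r0, r2 -> r4=0x30
body[4] sub  r0, r4, r1 -> r0=0x30
epilogue: pop r4=0xe8, sp=0x80
epilogue: pop r0=0x3b, sp=0x81
r0 is callee-saved -> restored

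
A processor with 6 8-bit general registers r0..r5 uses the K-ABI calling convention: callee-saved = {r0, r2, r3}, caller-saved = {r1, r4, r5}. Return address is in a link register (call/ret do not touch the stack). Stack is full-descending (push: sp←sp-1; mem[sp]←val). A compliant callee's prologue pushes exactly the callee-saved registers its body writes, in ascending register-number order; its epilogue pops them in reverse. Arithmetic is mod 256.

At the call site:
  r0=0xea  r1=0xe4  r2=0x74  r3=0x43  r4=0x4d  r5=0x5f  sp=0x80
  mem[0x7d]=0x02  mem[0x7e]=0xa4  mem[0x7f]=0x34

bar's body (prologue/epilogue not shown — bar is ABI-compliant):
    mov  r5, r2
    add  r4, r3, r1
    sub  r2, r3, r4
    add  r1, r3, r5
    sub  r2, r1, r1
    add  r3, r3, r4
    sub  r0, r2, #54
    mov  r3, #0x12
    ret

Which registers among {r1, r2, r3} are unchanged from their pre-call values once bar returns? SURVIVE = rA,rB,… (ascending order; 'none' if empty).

SURVIVE = r2,r3

prologue: push r0 -> mem[0x7f]=0xea, sp=0x7f
prologue: push r2 -> mem[0x7e]=0x74, sp=0x7e
prologue: push r3 -> mem[0x7d]=0x43, sp=0x7d
body[0] mov  r5, r2 -> r5=0x74
body[1] add  r4, r3, r1 -> r4=0x27
body[2] sub  r2, r3, r4 -> r2=0x1c
body[3] add  r1, r3, r5 -> r1=0xb7
body[4] sub  r2, r1, r1 -> r2=0x00
body[5] add  r3, r3, r4 -> r3=0x6a
body[6] sub  r0, r2, #54 -> r0=0xca
body[7] mov  r3, #0x12 -> r3=0x12
epilogue: pop r3=0x43, sp=0x7e
epilogue: pop r2=0x74, sp=0x7f
epilogue: pop r0=0xea, sp=0x80
r1: caller-saved, written=True
r2: callee-saved, written=True
r3: callee-saved, written=True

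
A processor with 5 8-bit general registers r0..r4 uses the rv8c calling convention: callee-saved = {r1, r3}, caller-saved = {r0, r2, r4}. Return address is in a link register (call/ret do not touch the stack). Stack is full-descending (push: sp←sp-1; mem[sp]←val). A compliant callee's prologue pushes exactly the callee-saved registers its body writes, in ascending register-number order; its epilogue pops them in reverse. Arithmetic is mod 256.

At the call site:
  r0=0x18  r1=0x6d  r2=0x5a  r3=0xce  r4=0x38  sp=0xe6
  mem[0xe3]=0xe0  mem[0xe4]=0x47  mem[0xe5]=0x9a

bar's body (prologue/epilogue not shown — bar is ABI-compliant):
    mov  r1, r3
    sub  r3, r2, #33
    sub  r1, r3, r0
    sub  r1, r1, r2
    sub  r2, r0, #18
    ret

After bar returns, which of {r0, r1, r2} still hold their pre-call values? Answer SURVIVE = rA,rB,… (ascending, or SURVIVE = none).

prologue: push r1 -> mem[0xe5]=0x6d, sp=0xe5
prologue: push r3 -> mem[0xe4]=0xce, sp=0xe4
body[0] mov  r1, r3 -> r1=0xce
body[1] sub  r3, r2, #33 -> r3=0x39
body[2] sub  r1, r3, r0 -> r1=0x21
body[3] sub  r1, r1, r2 -> r1=0xc7
body[4] sub  r2, r0, #18 -> r2=0x06
epilogue: pop r3=0xce, sp=0xe5
epilogue: pop r1=0x6d, sp=0xe6
r0: caller-saved, written=False
r1: callee-saved, written=True
r2: caller-saved, written=True

SURVIVE = r0,r1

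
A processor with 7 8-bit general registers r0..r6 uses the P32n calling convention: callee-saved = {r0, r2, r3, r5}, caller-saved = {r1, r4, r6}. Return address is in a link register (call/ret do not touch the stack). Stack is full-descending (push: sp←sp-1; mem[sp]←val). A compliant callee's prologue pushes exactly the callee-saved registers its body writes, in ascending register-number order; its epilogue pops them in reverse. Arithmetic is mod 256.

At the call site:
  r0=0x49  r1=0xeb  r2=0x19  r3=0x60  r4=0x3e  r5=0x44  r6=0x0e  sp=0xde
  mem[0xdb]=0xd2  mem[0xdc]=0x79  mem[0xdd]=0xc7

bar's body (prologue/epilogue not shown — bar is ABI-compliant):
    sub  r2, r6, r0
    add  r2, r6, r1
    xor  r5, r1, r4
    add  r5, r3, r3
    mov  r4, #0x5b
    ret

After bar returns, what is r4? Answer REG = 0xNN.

prologue: push r2 → mem[0xdd]=0x19, sp=0xdd
prologue: push r5 → mem[0xdc]=0x44, sp=0xdc
body[0] sub  r2, r6, r0 → r2=0xc5
body[1] add  r2, r6, r1 → r2=0xf9
body[2] xor  r5, r1, r4 → r5=0xd5
body[3] add  r5, r3, r3 → r5=0xc0
body[4] mov  r4, #0x5b → r4=0x5b
epilogue: pop r5=0x44, sp=0xdd
epilogue: pop r2=0x19, sp=0xde
r4 is caller-saved → body value

REG = 0x5b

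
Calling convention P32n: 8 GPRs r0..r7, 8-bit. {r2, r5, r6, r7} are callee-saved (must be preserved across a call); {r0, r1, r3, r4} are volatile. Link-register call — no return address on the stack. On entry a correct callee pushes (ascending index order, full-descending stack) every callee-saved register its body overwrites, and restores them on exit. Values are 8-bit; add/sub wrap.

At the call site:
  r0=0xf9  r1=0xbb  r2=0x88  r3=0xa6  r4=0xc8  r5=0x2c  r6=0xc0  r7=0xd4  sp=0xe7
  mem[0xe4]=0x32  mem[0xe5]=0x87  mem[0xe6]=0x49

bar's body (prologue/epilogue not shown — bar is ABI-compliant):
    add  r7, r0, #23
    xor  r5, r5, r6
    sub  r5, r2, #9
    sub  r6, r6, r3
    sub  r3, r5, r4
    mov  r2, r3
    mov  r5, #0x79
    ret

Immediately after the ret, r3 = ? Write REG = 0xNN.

prologue: push r2 -> mem[0xe6]=0x88, sp=0xe6
prologue: push r5 -> mem[0xe5]=0x2c, sp=0xe5
prologue: push r6 -> mem[0xe4]=0xc0, sp=0xe4
prologue: push r7 -> mem[0xe3]=0xd4, sp=0xe3
body[0] add  r7, r0, #23 -> r7=0x10
body[1] xor  r5, r5, r6 -> r5=0xec
body[2] sub  r5, r2, #9 -> r5=0x7f
body[3] sub  r6, r6, r3 -> r6=0x1a
body[4] sub  r3, r5, r4 -> r3=0xb7
body[5] mov  r2, r3 -> r2=0xb7
body[6] mov  r5, #0x79 -> r5=0x79
epilogue: pop r7=0xd4, sp=0xe4
epilogue: pop r6=0xc0, sp=0xe5
epilogue: pop r5=0x2c, sp=0xe6
epilogue: pop r2=0x88, sp=0xe7
r3 is caller-saved -> body value

REG = 0xb7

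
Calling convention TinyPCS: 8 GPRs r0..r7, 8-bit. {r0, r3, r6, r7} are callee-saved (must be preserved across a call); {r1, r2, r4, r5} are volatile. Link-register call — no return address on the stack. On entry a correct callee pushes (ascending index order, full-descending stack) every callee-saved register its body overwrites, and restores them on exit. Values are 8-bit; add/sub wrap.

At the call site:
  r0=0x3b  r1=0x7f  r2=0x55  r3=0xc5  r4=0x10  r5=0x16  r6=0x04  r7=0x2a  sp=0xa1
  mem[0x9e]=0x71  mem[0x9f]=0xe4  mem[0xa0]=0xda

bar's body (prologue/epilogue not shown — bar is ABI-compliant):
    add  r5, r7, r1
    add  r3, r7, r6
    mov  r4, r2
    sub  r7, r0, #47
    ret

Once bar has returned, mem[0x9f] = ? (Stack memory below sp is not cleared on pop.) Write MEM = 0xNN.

MEM = 0x2a

prologue: push r3 → mem[0xa0]=0xc5, sp=0xa0
prologue: push r7 → mem[0x9f]=0x2a, sp=0x9f
body[0] add  r5, r7, r1 → r5=0xa9
body[1] add  r3, r7, r6 → r3=0x2e
body[2] mov  r4, r2 → r4=0x55
body[3] sub  r7, r0, #47 → r7=0x0c
epilogue: pop r7=0x2a, sp=0xa0
epilogue: pop r3=0xc5, sp=0xa1
prologue pushed ['r3', 'r7'] at ['0xa0', '0x9f']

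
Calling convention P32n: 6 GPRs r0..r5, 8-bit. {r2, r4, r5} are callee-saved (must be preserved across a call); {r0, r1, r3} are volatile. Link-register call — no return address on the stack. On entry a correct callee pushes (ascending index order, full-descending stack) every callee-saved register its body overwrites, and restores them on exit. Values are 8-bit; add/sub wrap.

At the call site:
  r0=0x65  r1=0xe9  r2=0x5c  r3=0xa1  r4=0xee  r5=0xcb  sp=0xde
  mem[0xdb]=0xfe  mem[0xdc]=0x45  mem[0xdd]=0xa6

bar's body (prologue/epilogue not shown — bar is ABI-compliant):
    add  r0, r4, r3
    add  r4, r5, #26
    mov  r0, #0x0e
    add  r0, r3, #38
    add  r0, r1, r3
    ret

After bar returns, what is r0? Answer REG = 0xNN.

REG = 0x8a

prologue: push r4 → mem[0xdd]=0xee, sp=0xdd
body[0] add  r0, r4, r3 → r0=0x8f
body[1] add  r4, r5, #26 → r4=0xe5
body[2] mov  r0, #0x0e → r0=0x0e
body[3] add  r0, r3, #38 → r0=0xc7
body[4] add  r0, r1, r3 → r0=0x8a
epilogue: pop r4=0xee, sp=0xde
r0 is caller-saved → body value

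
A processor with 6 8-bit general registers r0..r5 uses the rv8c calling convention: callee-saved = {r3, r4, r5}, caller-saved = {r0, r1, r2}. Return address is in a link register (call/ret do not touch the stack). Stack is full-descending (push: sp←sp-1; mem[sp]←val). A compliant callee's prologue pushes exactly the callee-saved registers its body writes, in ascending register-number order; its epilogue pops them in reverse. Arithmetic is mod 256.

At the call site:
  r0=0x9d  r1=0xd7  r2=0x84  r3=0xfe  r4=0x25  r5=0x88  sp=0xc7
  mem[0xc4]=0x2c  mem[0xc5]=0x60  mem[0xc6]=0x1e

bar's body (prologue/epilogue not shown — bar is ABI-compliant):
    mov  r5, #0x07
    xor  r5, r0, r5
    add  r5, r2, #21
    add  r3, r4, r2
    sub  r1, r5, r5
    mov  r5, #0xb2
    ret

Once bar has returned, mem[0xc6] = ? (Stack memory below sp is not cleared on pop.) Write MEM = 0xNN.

prologue: push r3 -> mem[0xc6]=0xfe, sp=0xc6
prologue: push r5 -> mem[0xc5]=0x88, sp=0xc5
body[0] mov  r5, #0x07 -> r5=0x07
body[1] xor  r5, r0, r5 -> r5=0x9a
body[2] add  r5, r2, #21 -> r5=0x99
body[3] add  r3, r4, r2 -> r3=0xa9
body[4] sub  r1, r5, r5 -> r1=0x00
body[5] mov  r5, #0xb2 -> r5=0xb2
epilogue: pop r5=0x88, sp=0xc6
epilogue: pop r3=0xfe, sp=0xc7
prologue pushed ['r3', 'r5'] at ['0xc6', '0xc5']

MEM = 0xfe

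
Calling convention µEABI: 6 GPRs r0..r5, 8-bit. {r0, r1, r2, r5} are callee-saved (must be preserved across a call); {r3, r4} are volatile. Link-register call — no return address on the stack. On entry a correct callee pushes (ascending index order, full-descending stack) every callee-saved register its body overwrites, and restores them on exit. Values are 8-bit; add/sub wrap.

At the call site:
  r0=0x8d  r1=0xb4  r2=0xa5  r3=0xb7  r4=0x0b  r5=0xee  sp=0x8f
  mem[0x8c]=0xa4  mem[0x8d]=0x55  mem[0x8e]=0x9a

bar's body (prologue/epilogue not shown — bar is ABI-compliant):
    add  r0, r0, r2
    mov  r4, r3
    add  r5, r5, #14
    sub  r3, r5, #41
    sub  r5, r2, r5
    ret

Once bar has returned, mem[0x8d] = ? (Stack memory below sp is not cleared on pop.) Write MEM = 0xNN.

MEM = 0xee

prologue: push r0 -> mem[0x8e]=0x8d, sp=0x8e
prologue: push r5 -> mem[0x8d]=0xee, sp=0x8d
body[0] add  r0, r0, r2 -> r0=0x32
body[1] mov  r4, r3 -> r4=0xb7
body[2] add  r5, r5, #14 -> r5=0xfc
body[3] sub  r3, r5, #41 -> r3=0xd3
body[4] sub  r5, r2, r5 -> r5=0xa9
epilogue: pop r5=0xee, sp=0x8e
epilogue: pop r0=0x8d, sp=0x8f
prologue pushed ['r0', 'r5'] at ['0x8e', '0x8d']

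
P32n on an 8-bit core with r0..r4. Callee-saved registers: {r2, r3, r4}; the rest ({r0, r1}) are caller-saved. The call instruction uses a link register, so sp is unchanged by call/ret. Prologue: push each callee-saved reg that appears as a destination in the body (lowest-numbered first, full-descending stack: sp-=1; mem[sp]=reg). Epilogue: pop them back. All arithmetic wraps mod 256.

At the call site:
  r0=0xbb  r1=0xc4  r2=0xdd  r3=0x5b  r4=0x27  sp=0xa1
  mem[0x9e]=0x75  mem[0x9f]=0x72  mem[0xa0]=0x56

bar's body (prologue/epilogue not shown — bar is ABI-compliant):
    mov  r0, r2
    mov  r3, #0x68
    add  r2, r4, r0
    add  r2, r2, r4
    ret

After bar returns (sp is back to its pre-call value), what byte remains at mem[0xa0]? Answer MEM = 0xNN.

prologue: push r2 → mem[0xa0]=0xdd, sp=0xa0
prologue: push r3 → mem[0x9f]=0x5b, sp=0x9f
body[0] mov  r0, r2 → r0=0xdd
body[1] mov  r3, #0x68 → r3=0x68
body[2] add  r2, r4, r0 → r2=0x04
body[3] add  r2, r2, r4 → r2=0x2b
epilogue: pop r3=0x5b, sp=0xa0
epilogue: pop r2=0xdd, sp=0xa1
prologue pushed ['r2', 'r3'] at ['0xa0', '0x9f']

MEM = 0xdd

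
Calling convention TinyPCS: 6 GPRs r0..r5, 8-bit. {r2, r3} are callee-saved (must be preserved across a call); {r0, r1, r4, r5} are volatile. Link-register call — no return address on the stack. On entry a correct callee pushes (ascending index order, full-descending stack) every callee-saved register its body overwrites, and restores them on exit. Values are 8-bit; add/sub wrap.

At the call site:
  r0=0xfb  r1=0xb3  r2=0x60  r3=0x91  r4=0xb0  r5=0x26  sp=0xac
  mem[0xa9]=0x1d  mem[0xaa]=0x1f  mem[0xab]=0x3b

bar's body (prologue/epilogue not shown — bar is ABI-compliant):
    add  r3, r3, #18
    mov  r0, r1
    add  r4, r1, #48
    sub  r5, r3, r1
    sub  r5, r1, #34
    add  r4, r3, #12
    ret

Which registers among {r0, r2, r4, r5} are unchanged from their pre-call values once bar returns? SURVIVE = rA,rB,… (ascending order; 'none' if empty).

prologue: push r3 → mem[0xab]=0x91, sp=0xab
body[0] add  r3, r3, #18 → r3=0xa3
body[1] mov  r0, r1 → r0=0xb3
body[2] add  r4, r1, #48 → r4=0xe3
body[3] sub  r5, r3, r1 → r5=0xf0
body[4] sub  r5, r1, #34 → r5=0x91
body[5] add  r4, r3, #12 → r4=0xaf
epilogue: pop r3=0x91, sp=0xac
r0: caller-saved, written=True
r2: callee-saved, written=False
r4: caller-saved, written=True
r5: caller-saved, written=True

SURVIVE = r2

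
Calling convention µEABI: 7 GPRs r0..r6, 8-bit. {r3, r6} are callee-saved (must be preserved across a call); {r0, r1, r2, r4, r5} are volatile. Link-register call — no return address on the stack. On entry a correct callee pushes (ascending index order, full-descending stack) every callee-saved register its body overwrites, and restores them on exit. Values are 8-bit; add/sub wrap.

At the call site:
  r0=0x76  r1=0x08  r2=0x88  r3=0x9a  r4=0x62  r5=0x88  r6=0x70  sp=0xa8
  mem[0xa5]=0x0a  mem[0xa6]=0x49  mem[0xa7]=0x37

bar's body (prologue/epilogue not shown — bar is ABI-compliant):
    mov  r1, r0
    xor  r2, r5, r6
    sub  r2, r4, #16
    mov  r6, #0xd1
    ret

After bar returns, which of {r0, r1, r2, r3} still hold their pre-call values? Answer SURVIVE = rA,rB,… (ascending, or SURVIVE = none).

SURVIVE = r0,r3

prologue: push r6 → mem[0xa7]=0x70, sp=0xa7
body[0] mov  r1, r0 → r1=0x76
body[1] xor  r2, r5, r6 → r2=0xf8
body[2] sub  r2, r4, #16 → r2=0x52
body[3] mov  r6, #0xd1 → r6=0xd1
epilogue: pop r6=0x70, sp=0xa8
r0: caller-saved, written=False
r1: caller-saved, written=True
r2: caller-saved, written=True
r3: callee-saved, written=False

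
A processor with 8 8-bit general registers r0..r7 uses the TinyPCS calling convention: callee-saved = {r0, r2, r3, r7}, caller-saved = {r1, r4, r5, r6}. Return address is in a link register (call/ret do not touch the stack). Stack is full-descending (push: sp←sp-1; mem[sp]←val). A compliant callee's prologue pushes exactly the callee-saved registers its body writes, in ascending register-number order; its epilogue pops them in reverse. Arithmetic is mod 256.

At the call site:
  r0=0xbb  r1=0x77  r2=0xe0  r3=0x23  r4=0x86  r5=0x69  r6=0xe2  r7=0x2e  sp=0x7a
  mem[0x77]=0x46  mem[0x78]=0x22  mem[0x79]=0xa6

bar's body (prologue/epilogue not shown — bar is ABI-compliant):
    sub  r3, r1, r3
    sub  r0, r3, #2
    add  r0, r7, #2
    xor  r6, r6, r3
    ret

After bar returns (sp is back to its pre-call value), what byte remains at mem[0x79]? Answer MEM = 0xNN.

prologue: push r0 → mem[0x79]=0xbb, sp=0x79
prologue: push r3 → mem[0x78]=0x23, sp=0x78
body[0] sub  r3, r1, r3 → r3=0x54
body[1] sub  r0, r3, #2 → r0=0x52
body[2] add  r0, r7, #2 → r0=0x30
body[3] xor  r6, r6, r3 → r6=0xb6
epilogue: pop r3=0x23, sp=0x79
epilogue: pop r0=0xbb, sp=0x7a
prologue pushed ['r0', 'r3'] at ['0x79', '0x78']

MEM = 0xbb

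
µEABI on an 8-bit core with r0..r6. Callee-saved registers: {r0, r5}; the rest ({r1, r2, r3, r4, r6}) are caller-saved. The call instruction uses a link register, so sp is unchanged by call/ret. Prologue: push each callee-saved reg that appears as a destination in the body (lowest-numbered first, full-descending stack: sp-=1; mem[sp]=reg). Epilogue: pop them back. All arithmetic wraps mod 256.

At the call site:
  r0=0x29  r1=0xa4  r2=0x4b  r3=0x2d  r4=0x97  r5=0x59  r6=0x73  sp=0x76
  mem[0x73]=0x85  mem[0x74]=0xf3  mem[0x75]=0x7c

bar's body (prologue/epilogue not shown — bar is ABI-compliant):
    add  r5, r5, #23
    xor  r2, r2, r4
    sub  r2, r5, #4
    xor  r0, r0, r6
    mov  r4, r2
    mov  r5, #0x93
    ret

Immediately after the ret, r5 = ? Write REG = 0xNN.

REG = 0x59

prologue: push r0 → mem[0x75]=0x29, sp=0x75
prologue: push r5 → mem[0x74]=0x59, sp=0x74
body[0] add  r5, r5, #23 → r5=0x70
body[1] xor  r2, r2, r4 → r2=0xdc
body[2] sub  r2, r5, #4 → r2=0x6c
body[3] xor  r0, r0, r6 → r0=0x5a
body[4] mov  r4, r2 → r4=0x6c
body[5] mov  r5, #0x93 → r5=0x93
epilogue: pop r5=0x59, sp=0x75
epilogue: pop r0=0x29, sp=0x76
r5 is callee-saved → restored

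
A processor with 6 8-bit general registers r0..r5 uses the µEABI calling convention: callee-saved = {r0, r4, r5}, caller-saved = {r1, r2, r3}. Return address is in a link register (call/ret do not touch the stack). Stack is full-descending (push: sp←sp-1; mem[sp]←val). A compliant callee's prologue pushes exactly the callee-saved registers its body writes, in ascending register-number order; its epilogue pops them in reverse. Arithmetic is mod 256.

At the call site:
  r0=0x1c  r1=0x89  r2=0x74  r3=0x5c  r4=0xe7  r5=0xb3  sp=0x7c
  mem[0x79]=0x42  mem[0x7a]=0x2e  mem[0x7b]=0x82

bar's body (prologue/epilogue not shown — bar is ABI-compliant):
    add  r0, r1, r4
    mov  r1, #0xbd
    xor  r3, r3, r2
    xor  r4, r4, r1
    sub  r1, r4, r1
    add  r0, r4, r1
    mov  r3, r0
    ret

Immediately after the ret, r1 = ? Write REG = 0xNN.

prologue: push r0 -> mem[0x7b]=0x1c, sp=0x7b
prologue: push r4 -> mem[0x7a]=0xe7, sp=0x7a
body[0] add  r0, r1, r4 -> r0=0x70
body[1] mov  r1, #0xbd -> r1=0xbd
body[2] xor  r3, r3, r2 -> r3=0x28
body[3] xor  r4, r4, r1 -> r4=0x5a
body[4] sub  r1, r4, r1 -> r1=0x9d
body[5] add  r0, r4, r1 -> r0=0xf7
body[6] mov  r3, r0 -> r3=0xf7
epilogue: pop r4=0xe7, sp=0x7b
epilogue: pop r0=0x1c, sp=0x7c
r1 is caller-saved -> body value

REG = 0x9d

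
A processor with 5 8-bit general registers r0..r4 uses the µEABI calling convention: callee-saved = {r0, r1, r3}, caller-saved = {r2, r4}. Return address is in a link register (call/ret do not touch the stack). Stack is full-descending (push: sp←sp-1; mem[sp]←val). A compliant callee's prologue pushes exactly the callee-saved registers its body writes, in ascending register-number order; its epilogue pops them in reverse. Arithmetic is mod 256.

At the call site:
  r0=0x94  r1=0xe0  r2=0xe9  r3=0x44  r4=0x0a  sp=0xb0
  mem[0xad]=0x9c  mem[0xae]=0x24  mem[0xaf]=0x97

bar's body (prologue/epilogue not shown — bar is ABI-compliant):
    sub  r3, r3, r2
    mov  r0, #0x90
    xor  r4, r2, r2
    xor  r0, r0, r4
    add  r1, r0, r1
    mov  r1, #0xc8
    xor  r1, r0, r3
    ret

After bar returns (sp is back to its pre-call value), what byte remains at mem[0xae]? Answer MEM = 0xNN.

MEM = 0xe0

prologue: push r0 → mem[0xaf]=0x94, sp=0xaf
prologue: push r1 → mem[0xae]=0xe0, sp=0xae
prologue: push r3 → mem[0xad]=0x44, sp=0xad
body[0] sub  r3, r3, r2 → r3=0x5b
body[1] mov  r0, #0x90 → r0=0x90
body[2] xor  r4, r2, r2 → r4=0x00
body[3] xor  r0, r0, r4 → r0=0x90
body[4] add  r1, r0, r1 → r1=0x70
body[5] mov  r1, #0xc8 → r1=0xc8
body[6] xor  r1, r0, r3 → r1=0xcb
epilogue: pop r3=0x44, sp=0xae
epilogue: pop r1=0xe0, sp=0xaf
epilogue: pop r0=0x94, sp=0xb0
prologue pushed ['r0', 'r1', 'r3'] at ['0xaf', '0xae', '0xad']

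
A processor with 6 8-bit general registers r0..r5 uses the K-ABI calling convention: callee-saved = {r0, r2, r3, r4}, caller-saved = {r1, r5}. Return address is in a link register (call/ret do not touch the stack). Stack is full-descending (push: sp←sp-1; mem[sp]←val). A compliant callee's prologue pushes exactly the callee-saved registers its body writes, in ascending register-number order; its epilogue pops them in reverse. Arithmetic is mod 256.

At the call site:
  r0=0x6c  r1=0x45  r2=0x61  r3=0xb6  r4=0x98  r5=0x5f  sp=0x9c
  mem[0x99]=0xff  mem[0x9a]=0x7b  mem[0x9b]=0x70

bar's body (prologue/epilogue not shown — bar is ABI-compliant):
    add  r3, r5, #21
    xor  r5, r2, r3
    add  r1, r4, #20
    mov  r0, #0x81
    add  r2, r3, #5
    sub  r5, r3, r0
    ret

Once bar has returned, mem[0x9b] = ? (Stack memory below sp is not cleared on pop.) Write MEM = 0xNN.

prologue: push r0 -> mem[0x9b]=0x6c, sp=0x9b
prologue: push r2 -> mem[0x9a]=0x61, sp=0x9a
prologue: push r3 -> mem[0x99]=0xb6, sp=0x99
body[0] add  r3, r5, #21 -> r3=0x74
body[1] xor  r5, r2, r3 -> r5=0x15
body[2] add  r1, r4, #20 -> r1=0xac
body[3] mov  r0, #0x81 -> r0=0x81
body[4] add  r2, r3, #5 -> r2=0x79
body[5] sub  r5, r3, r0 -> r5=0xf3
epilogue: pop r3=0xb6, sp=0x9a
epilogue: pop r2=0x61, sp=0x9b
epilogue: pop r0=0x6c, sp=0x9c
prologue pushed ['r0', 'r2', 'r3'] at ['0x9b', '0x9a', '0x99']

MEM = 0x6c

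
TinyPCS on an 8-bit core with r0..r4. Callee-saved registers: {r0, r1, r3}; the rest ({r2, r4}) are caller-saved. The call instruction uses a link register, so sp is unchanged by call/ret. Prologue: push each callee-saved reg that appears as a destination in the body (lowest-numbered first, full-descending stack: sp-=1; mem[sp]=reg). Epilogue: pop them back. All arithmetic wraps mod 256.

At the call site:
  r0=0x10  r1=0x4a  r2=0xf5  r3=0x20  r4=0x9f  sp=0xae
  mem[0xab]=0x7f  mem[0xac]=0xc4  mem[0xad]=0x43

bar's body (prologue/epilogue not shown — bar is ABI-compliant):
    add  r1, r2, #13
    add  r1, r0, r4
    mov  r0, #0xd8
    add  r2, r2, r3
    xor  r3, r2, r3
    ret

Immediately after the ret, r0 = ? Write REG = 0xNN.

prologue: push r0 → mem[0xad]=0x10, sp=0xad
prologue: push r1 → mem[0xac]=0x4a, sp=0xac
prologue: push r3 → mem[0xab]=0x20, sp=0xab
body[0] add  r1, r2, #13 → r1=0x02
body[1] add  r1, r0, r4 → r1=0xaf
body[2] mov  r0, #0xd8 → r0=0xd8
body[3] add  r2, r2, r3 → r2=0x15
body[4] xor  r3, r2, r3 → r3=0x35
epilogue: pop r3=0x20, sp=0xac
epilogue: pop r1=0x4a, sp=0xad
epilogue: pop r0=0x10, sp=0xae
r0 is callee-saved → restored

REG = 0x10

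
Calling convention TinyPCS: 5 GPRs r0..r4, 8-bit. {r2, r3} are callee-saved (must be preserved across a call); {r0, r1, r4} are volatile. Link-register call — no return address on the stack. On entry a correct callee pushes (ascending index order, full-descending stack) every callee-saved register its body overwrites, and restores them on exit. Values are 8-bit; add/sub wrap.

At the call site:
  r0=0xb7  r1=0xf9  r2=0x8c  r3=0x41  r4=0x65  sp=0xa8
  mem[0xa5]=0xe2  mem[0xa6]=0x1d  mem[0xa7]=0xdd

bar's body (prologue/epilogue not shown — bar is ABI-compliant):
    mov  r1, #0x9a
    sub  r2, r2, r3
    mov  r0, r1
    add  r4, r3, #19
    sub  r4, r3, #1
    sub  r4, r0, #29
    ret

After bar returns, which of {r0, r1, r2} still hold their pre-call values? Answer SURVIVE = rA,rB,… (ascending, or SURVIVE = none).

prologue: push r2 -> mem[0xa7]=0x8c, sp=0xa7
body[0] mov  r1, #0x9a -> r1=0x9a
body[1] sub  r2, r2, r3 -> r2=0x4b
body[2] mov  r0, r1 -> r0=0x9a
body[3] add  r4, r3, #19 -> r4=0x54
body[4] sub  r4, r3, #1 -> r4=0x40
body[5] sub  r4, r0, #29 -> r4=0x7d
epilogue: pop r2=0x8c, sp=0xa8
r0: caller-saved, written=True
r1: caller-saved, written=True
r2: callee-saved, written=True

SURVIVE = r2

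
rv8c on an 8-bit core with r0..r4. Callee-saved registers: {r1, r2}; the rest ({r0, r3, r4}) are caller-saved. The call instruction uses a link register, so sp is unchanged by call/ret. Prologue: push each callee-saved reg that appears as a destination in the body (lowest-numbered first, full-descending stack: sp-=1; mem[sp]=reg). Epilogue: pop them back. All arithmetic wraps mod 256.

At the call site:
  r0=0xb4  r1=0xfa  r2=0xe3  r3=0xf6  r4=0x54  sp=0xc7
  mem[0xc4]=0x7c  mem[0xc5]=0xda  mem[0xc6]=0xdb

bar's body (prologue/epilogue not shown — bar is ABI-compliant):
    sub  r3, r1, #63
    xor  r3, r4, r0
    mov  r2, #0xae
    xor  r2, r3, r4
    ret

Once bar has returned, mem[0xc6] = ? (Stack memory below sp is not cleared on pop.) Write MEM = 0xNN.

prologue: push r2 -> mem[0xc6]=0xe3, sp=0xc6
body[0] sub  r3, r1, #63 -> r3=0xbb
body[1] xor  r3, r4, r0 -> r3=0xe0
body[2] mov  r2, #0xae -> r2=0xae
body[3] xor  r2, r3, r4 -> r2=0xb4
epilogue: pop r2=0xe3, sp=0xc7
prologue pushed ['r2'] at ['0xc6']

MEM = 0xe3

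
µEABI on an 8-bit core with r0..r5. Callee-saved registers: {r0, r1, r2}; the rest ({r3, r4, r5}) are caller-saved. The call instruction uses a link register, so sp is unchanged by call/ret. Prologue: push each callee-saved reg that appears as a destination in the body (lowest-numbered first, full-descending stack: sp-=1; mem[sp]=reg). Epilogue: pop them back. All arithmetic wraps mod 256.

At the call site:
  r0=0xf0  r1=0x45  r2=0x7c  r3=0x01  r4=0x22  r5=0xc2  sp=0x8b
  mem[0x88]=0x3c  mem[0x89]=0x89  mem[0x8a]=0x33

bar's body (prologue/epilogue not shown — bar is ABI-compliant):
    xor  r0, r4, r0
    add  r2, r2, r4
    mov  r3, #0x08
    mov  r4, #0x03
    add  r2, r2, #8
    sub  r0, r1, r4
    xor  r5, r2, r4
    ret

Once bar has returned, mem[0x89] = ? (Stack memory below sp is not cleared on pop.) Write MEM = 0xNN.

prologue: push r0 → mem[0x8a]=0xf0, sp=0x8a
prologue: push r2 → mem[0x89]=0x7c, sp=0x89
body[0] xor  r0, r4, r0 → r0=0xd2
body[1] add  r2, r2, r4 → r2=0x9e
body[2] mov  r3, #0x08 → r3=0x08
body[3] mov  r4, #0x03 → r4=0x03
body[4] add  r2, r2, #8 → r2=0xa6
body[5] sub  r0, r1, r4 → r0=0x42
body[6] xor  r5, r2, r4 → r5=0xa5
epilogue: pop r2=0x7c, sp=0x8a
epilogue: pop r0=0xf0, sp=0x8b
prologue pushed ['r0', 'r2'] at ['0x8a', '0x89']

MEM = 0x7c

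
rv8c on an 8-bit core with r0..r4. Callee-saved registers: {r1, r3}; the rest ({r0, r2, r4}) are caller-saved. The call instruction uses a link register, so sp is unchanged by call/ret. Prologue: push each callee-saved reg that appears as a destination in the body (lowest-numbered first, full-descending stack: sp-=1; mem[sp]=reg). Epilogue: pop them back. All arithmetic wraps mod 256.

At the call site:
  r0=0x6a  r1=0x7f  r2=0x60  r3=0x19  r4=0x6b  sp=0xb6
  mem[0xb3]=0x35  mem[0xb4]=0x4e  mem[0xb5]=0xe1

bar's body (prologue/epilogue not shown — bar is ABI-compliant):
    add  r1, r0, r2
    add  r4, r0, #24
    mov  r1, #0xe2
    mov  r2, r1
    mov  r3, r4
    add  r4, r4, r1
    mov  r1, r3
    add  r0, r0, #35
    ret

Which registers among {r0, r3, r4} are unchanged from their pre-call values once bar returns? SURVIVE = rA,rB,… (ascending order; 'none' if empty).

SURVIVE = r3

prologue: push r1 → mem[0xb5]=0x7f, sp=0xb5
prologue: push r3 → mem[0xb4]=0x19, sp=0xb4
body[0] add  r1, r0, r2 → r1=0xca
body[1] add  r4, r0, #24 → r4=0x82
body[2] mov  r1, #0xe2 → r1=0xe2
body[3] mov  r2, r1 → r2=0xe2
body[4] mov  r3, r4 → r3=0x82
body[5] add  r4, r4, r1 → r4=0x64
body[6] mov  r1, r3 → r1=0x82
body[7] add  r0, r0, #35 → r0=0x8d
epilogue: pop r3=0x19, sp=0xb5
epilogue: pop r1=0x7f, sp=0xb6
r0: caller-saved, written=True
r3: callee-saved, written=True
r4: caller-saved, written=True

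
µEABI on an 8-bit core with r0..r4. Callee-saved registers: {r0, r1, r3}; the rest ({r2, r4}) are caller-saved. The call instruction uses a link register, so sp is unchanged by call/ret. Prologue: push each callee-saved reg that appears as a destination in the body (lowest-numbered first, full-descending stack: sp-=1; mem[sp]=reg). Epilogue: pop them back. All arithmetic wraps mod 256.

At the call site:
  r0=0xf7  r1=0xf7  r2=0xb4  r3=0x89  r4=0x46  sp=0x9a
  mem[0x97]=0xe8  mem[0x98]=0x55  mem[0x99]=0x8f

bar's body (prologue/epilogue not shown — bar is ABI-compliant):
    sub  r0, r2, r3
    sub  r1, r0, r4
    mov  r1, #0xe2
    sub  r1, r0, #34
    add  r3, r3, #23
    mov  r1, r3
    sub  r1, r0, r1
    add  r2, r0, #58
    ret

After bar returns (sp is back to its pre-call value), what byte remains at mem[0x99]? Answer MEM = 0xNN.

MEM = 0xf7

prologue: push r0 -> mem[0x99]=0xf7, sp=0x99
prologue: push r1 -> mem[0x98]=0xf7, sp=0x98
prologue: push r3 -> mem[0x97]=0x89, sp=0x97
body[0] sub  r0, r2, r3 -> r0=0x2b
body[1] sub  r1, r0, r4 -> r1=0xe5
body[2] mov  r1, #0xe2 -> r1=0xe2
body[3] sub  r1, r0, #34 -> r1=0x09
body[4] add  r3, r3, #23 -> r3=0xa0
body[5] mov  r1, r3 -> r1=0xa0
body[6] sub  r1, r0, r1 -> r1=0x8b
body[7] add  r2, r0, #58 -> r2=0x65
epilogue: pop r3=0x89, sp=0x98
epilogue: pop r1=0xf7, sp=0x99
epilogue: pop r0=0xf7, sp=0x9a
prologue pushed ['r0', 'r1', 'r3'] at ['0x99', '0x98', '0x97']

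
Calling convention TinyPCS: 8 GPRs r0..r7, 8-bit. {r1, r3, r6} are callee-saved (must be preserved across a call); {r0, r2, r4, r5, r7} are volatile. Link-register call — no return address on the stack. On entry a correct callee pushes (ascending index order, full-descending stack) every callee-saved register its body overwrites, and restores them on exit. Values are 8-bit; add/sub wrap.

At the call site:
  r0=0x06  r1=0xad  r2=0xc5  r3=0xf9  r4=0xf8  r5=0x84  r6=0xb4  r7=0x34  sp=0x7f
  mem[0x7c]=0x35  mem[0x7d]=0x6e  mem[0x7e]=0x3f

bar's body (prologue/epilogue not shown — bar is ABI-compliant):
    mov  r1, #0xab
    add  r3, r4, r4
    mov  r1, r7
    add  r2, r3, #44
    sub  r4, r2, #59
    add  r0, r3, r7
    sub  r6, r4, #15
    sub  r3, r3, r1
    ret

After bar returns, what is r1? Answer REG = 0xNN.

prologue: push r1 -> mem[0x7e]=0xad, sp=0x7e
prologue: push r3 -> mem[0x7d]=0xf9, sp=0x7d
prologue: push r6 -> mem[0x7c]=0xb4, sp=0x7c
body[0] mov  r1, #0xab -> r1=0xab
body[1] add  r3, r4, r4 -> r3=0xf0
body[2] mov  r1, r7 -> r1=0x34
body[3] add  r2, r3, #44 -> r2=0x1c
body[4] sub  r4, r2, #59 -> r4=0xe1
body[5] add  r0, r3, r7 -> r0=0x24
body[6] sub  r6, r4, #15 -> r6=0xd2
body[7] sub  r3, r3, r1 -> r3=0xbc
epilogue: pop r6=0xb4, sp=0x7d
epilogue: pop r3=0xf9, sp=0x7e
epilogue: pop r1=0xad, sp=0x7f
r1 is callee-saved -> restored

REG = 0xad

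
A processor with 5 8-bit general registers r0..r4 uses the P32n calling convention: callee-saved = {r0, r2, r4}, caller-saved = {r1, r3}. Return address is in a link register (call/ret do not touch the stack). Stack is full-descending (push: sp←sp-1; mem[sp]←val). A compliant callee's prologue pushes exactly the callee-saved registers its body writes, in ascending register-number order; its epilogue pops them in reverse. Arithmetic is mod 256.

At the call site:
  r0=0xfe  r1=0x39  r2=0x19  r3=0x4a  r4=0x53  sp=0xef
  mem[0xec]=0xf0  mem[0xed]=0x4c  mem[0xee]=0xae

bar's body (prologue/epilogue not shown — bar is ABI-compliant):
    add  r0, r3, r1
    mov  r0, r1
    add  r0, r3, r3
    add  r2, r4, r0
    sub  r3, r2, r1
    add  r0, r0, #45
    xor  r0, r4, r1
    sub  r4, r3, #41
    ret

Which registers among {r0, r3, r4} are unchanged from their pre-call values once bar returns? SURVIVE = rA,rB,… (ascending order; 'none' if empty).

SURVIVE = r0,r4

prologue: push r0 -> mem[0xee]=0xfe, sp=0xee
prologue: push r2 -> mem[0xed]=0x19, sp=0xed
prologue: push r4 -> mem[0xec]=0x53, sp=0xec
body[0] add  r0, r3, r1 -> r0=0x83
body[1] mov  r0, r1 -> r0=0x39
body[2] add  r0, r3, r3 -> r0=0x94
body[3] add  r2, r4, r0 -> r2=0xe7
body[4] sub  r3, r2, r1 -> r3=0xae
body[5] add  r0, r0, #45 -> r0=0xc1
body[6] xor  r0, r4, r1 -> r0=0x6a
body[7] sub  r4, r3, #41 -> r4=0x85
epilogue: pop r4=0x53, sp=0xed
epilogue: pop r2=0x19, sp=0xee
epilogue: pop r0=0xfe, sp=0xef
r0: callee-saved, written=True
r3: caller-saved, written=True
r4: callee-saved, written=True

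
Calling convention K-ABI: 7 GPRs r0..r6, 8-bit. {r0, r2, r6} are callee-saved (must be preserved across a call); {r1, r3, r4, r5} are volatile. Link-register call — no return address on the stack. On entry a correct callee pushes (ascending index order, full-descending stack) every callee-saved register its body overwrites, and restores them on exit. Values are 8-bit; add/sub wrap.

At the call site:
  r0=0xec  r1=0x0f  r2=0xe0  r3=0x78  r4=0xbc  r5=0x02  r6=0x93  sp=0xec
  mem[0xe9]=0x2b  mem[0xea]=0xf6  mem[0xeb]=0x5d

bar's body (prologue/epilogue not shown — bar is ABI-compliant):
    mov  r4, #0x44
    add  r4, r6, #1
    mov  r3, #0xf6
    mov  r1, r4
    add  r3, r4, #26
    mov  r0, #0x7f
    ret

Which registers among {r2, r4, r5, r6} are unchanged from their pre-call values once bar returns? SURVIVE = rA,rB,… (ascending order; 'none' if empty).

SURVIVE = r2,r5,r6

prologue: push r0 -> mem[0xeb]=0xec, sp=0xeb
body[0] mov  r4, #0x44 -> r4=0x44
body[1] add  r4, r6, #1 -> r4=0x94
body[2] mov  r3, #0xf6 -> r3=0xf6
body[3] mov  r1, r4 -> r1=0x94
body[4] add  r3, r4, #26 -> r3=0xae
body[5] mov  r0, #0x7f -> r0=0x7f
epilogue: pop r0=0xec, sp=0xec
r2: callee-saved, written=False
r4: caller-saved, written=True
r5: caller-saved, written=False
r6: callee-saved, written=False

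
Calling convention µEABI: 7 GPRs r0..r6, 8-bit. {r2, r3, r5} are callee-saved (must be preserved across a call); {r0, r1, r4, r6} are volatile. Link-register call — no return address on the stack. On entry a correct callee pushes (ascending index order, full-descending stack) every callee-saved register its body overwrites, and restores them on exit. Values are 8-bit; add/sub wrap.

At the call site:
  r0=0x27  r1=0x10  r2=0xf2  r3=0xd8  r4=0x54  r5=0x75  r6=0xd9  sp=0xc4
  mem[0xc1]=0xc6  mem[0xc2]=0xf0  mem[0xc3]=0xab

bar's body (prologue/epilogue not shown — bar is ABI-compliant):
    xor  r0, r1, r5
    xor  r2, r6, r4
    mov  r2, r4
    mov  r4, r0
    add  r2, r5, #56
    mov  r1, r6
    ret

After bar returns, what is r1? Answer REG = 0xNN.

prologue: push r2 -> mem[0xc3]=0xf2, sp=0xc3
body[0] xor  r0, r1, r5 -> r0=0x65
body[1] xor  r2, r6, r4 -> r2=0x8d
body[2] mov  r2, r4 -> r2=0x54
body[3] mov  r4, r0 -> r4=0x65
body[4] add  r2, r5, #56 -> r2=0xad
body[5] mov  r1, r6 -> r1=0xd9
epilogue: pop r2=0xf2, sp=0xc4
r1 is caller-saved -> body value

REG = 0xd9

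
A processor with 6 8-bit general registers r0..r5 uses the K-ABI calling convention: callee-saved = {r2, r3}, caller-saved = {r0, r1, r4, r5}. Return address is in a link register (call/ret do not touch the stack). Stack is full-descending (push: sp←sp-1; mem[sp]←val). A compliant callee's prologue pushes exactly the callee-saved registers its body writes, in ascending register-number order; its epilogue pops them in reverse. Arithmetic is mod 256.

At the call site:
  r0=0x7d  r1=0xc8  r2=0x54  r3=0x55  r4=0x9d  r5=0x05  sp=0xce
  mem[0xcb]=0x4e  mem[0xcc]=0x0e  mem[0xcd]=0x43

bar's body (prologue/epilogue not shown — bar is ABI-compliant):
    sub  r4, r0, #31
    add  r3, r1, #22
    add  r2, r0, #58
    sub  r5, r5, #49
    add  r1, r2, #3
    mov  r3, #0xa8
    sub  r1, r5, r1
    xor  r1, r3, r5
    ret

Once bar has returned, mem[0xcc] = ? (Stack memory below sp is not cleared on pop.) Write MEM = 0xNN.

prologue: push r2 -> mem[0xcd]=0x54, sp=0xcd
prologue: push r3 -> mem[0xcc]=0x55, sp=0xcc
body[0] sub  r4, r0, #31 -> r4=0x5e
body[1] add  r3, r1, #22 -> r3=0xde
body[2] add  r2, r0, #58 -> r2=0xb7
body[3] sub  r5, r5, #49 -> r5=0xd4
body[4] add  r1, r2, #3 -> r1=0xba
body[5] mov  r3, #0xa8 -> r3=0xa8
body[6] sub  r1, r5, r1 -> r1=0x1a
body[7] xor  r1, r3, r5 -> r1=0x7c
epilogue: pop r3=0x55, sp=0xcd
epilogue: pop r2=0x54, sp=0xce
prologue pushed ['r2', 'r3'] at ['0xcd', '0xcc']

MEM = 0x55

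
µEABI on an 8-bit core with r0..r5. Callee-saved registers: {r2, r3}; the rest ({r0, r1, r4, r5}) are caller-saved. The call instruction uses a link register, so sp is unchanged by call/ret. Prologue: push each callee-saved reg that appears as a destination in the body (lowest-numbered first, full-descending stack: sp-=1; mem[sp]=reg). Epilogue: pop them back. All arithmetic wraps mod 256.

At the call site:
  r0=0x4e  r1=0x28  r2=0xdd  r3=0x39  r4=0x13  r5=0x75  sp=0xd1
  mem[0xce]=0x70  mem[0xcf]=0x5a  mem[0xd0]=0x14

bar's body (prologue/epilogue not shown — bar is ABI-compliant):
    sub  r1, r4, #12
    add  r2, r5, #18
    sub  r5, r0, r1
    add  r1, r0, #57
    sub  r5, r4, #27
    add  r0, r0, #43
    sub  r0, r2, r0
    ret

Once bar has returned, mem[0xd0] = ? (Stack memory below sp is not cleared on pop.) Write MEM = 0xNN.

MEM = 0xdd

prologue: push r2 → mem[0xd0]=0xdd, sp=0xd0
body[0] sub  r1, r4, #12 → r1=0x07
body[1] add  r2, r5, #18 → r2=0x87
body[2] sub  r5, r0, r1 → r5=0x47
body[3] add  r1, r0, #57 → r1=0x87
body[4] sub  r5, r4, #27 → r5=0xf8
body[5] add  r0, r0, #43 → r0=0x79
body[6] sub  r0, r2, r0 → r0=0x0e
epilogue: pop r2=0xdd, sp=0xd1
prologue pushed ['r2'] at ['0xd0']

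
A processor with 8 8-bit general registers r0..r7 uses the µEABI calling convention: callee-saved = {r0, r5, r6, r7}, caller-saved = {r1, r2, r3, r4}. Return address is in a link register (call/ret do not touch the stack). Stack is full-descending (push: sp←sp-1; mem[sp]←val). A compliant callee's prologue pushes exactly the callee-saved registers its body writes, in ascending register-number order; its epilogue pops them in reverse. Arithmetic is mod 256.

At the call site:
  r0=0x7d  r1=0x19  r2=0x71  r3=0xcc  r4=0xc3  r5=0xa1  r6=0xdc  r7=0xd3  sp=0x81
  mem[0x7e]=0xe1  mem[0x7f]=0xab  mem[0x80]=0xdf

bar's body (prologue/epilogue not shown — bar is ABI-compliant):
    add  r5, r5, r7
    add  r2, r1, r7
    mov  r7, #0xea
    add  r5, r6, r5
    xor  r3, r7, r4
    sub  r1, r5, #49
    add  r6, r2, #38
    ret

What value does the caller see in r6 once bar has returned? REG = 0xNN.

prologue: push r5 -> mem[0x80]=0xa1, sp=0x80
prologue: push r6 -> mem[0x7f]=0xdc, sp=0x7f
prologue: push r7 -> mem[0x7e]=0xd3, sp=0x7e
body[0] add  r5, r5, r7 -> r5=0x74
body[1] add  r2, r1, r7 -> r2=0xec
body[2] mov  r7, #0xea -> r7=0xea
body[3] add  r5, r6, r5 -> r5=0x50
body[4] xor  r3, r7, r4 -> r3=0x29
body[5] sub  r1, r5, #49 -> r1=0x1f
body[6] add  r6, r2, #38 -> r6=0x12
epilogue: pop r7=0xd3, sp=0x7f
epilogue: pop r6=0xdc, sp=0x80
epilogue: pop r5=0xa1, sp=0x81
r6 is callee-saved -> restored

REG = 0xdc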